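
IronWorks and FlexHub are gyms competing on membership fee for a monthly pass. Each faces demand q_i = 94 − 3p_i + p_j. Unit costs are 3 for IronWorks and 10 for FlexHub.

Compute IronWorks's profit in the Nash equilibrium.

IronWorks's profit: π = (p_{IronWorks} − 3)(94 − 3p_{IronWorks} + p_{FlexHub}).
∂π/∂p_{IronWorks} = 103 − 6p_{IronWorks} + p_{FlexHub} = 0 ⇒ p_{IronWorks} = 103/6 + (1/6)p_{FlexHub}.
Similarly p_{FlexHub} = 62/3 + (1/6)p_{IronWorks}.
Plugging p_{FlexHub} into IronWorks's best response: p_{IronWorks} = 103/6 + (1/6)(62/3 + (1/6)p_{IronWorks}) ⇒ (35/36)p_{IronWorks} = 371/18, so p_{IronWorks} = 21.2.
Then p_{FlexHub} = 62/3 + (1/6)·21.2 = 24.2.
q_{IronWorks} = 94 − 3·21.2 + 24.2 = 54.6.
Profit = (21.2 − 3)·54.6 = 993.72.

993.72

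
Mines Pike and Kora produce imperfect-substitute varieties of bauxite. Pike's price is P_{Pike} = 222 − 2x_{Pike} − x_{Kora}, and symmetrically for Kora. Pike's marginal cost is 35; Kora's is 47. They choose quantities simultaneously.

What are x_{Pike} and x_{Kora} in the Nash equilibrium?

Mine Pike's profit: π = x_{Pike}(222 − 2x_{Pike} − x_{Kora}) − 35x_{Pike}.
∂π/∂x_{Pike} = 187 − 4x_{Pike} − x_{Kora} = 0 ⇒ x_{Pike} = 46.75 − 0.25x_{Kora}.
Similarly x_{Kora} = 43.75 − 0.25x_{Pike}.
Substituting the second reaction function into the first: x_{Pike} = 46.75 − 0.25(43.75 − 0.25x_{Pike}), which gives 0.9375x_{Pike} = 35.8125 ⇒ x_{Pike} = 38.2.
Then x_{Kora} = 43.75 − 0.25·38.2 = 34.2.

38.2, 34.2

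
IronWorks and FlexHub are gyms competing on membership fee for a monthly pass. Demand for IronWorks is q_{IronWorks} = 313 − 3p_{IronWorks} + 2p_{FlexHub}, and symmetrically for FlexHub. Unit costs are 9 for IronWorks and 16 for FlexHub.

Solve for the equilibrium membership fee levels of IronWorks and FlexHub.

86.3125, 88.9375

IronWorks's profit: π = (p_{IronWorks} − 9)(313 − 3p_{IronWorks} + 2p_{FlexHub}).
∂π/∂p_{IronWorks} = 340 − 6p_{IronWorks} + 2p_{FlexHub} = 0 ⇒ p_{IronWorks} = 170/3 + (1/3)p_{FlexHub}.
Similarly p_{FlexHub} = 361/6 + (1/3)p_{IronWorks}.
Solving the two reaction functions simultaneously: (1 − (1/3)(1/3))p_{IronWorks} = 170/3 + (1/3)·(361/6), so (8/9)p_{IronWorks} = 1381/18 and p_{IronWorks} = 86.3125.
Then p_{FlexHub} = 361/6 + (1/3)·86.3125 = 88.9375.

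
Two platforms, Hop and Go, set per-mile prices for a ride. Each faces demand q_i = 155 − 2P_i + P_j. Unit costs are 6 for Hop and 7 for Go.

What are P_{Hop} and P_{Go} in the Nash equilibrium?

55.8, 56.2

Hop's profit: π = (P_{Hop} − 6)(155 − 2P_{Hop} + P_{Go}).
∂π/∂P_{Hop} = 167 − 4P_{Hop} + P_{Go} = 0 ⇒ P_{Hop} = 41.75 + 0.25P_{Go}.
Similarly P_{Go} = 42.25 + 0.25P_{Hop}.
Plugging P_{Go} into Hop's best response: P_{Hop} = 41.75 + 0.25(42.25 + 0.25P_{Hop}) ⇒ 0.9375P_{Hop} = 52.3125, so P_{Hop} = 55.8.
Then P_{Go} = 42.25 + 0.25·55.8 = 56.2.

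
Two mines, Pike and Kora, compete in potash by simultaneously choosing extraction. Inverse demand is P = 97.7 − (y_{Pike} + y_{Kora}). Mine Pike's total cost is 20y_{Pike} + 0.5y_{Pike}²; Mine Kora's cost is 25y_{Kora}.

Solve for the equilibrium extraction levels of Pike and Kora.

Mine Pike's profit: π = y_{Pike}(97.7 − (y_{Pike} + y_{Kora})) − 20y_{Pike} − 0.5y_{Pike}².
∂π/∂y_{Pike} = 77.7 − 3y_{Pike} − y_{Kora} = 0, so y_{Pike} = 25.9 − (1/3)y_{Kora}.
For Kora: ∂π/∂y_{Kora} = 72.7 − 2y_{Kora} − y_{Pike} = 0 ⇒ y_{Kora} = 36.35 − 0.5y_{Pike}.
Plugging y_{Kora} into Pike's best response: y_{Pike} = 25.9 − (1/3)(36.35 − 0.5y_{Pike}) ⇒ (5/6)y_{Pike} = 827/60, so y_{Pike} = 16.54.
Then y_{Kora} = 36.35 − 0.5·16.54 = 28.08.

16.54, 28.08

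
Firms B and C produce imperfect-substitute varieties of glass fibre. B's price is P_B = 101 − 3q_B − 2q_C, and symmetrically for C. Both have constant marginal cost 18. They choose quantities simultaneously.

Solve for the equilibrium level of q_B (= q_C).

Firm B's profit: π = q_B(101 − 3q_B − 2q_C) − 18q_B.
∂π/∂q_B = 83 − 6q_B − 2q_C = 0 ⇒ q_B = 83/6 − (1/3)q_C.
The game is symmetric, so in equilibrium q_C = q_B: the reaction function gives (4/3)q_B = 83/6, hence q_B = 10.375.

10.375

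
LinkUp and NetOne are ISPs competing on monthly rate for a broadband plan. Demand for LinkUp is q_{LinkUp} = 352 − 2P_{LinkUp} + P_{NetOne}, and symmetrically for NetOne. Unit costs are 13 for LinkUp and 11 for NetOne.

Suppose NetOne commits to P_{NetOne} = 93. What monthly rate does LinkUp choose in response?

LinkUp's profit: π = (P_{LinkUp} − 13)(352 − 2P_{LinkUp} + P_{NetOne}).
∂π/∂P_{LinkUp} = 378 − 4P_{LinkUp} + P_{NetOne} = 0 ⇒ P_{LinkUp} = 94.5 + 0.25P_{NetOne}.
At P_{NetOne} = 93: P_{LinkUp} = 94.5 + 0.25·93 = 117.75.

117.75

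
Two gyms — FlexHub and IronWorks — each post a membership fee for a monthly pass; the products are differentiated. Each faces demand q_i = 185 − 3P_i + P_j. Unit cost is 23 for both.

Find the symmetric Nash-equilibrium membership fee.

FlexHub's profit: π = (P_{FlexHub} − 23)(185 − 3P_{FlexHub} + P_{IronWorks}).
∂π/∂P_{FlexHub} = 254 − 6P_{FlexHub} + P_{IronWorks} = 0 ⇒ P_{FlexHub} = 127/3 + (1/6)P_{IronWorks}.
The game is symmetric, so in equilibrium P_{IronWorks} = P_{FlexHub}: the reaction function gives (5/6)P_{FlexHub} = 127/3, hence P_{FlexHub} = 50.8.

50.8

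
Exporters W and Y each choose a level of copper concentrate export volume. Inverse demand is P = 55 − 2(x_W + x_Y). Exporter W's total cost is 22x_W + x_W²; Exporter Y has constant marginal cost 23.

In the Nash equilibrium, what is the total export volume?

9.7

Exporter W's profit: π = x_W(55 − 2(x_W + x_Y)) − 22x_W − x_W².
∂π/∂x_W = 33 − 6x_W − 2x_Y = 0, so x_W = 5.5 − (1/3)x_Y.
For Y: ∂π/∂x_Y = 32 − 4x_Y − 2x_W = 0 ⇒ x_Y = 8 − 0.5x_W.
Plugging x_Y into W's best response: x_W = 5.5 − (1/3)(8 − 0.5x_W) ⇒ (5/6)x_W = 17/6, so x_W = 3.4.
Then x_Y = 8 − 0.5·3.4 = 6.3.
Total export volume: 3.4 + 6.3 = 9.7.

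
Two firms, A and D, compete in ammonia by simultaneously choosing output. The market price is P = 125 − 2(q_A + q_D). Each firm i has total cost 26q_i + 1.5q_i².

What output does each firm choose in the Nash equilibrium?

11

Firm A's profit: π = q_A(125 − 2(q_A + q_D)) − 26q_A − 1.5q_A².
∂π/∂q_A = 99 − 7q_A − 2q_D = 0, so q_A = 99/7 − (2/7)q_D.
By symmetry q_D = q_A; substituting into the reaction function, (9/7)q_A = 99/7 and q_A = 11.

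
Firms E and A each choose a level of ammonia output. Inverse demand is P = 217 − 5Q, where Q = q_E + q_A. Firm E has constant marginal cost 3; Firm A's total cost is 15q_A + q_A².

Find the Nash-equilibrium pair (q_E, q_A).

Firm E's profit: π = q_E(217 − 5(q_E + q_A)) − 3q_E.
∂π/∂q_E = 214 − 10q_E − 5q_A = 0, so q_E = 21.4 − 0.5q_A.
For A: ∂π/∂q_A = 202 − 12q_A − 5q_E = 0 ⇒ q_A = 101/6 − (5/12)q_E.
Plugging q_A into E's best response: q_E = 21.4 − 0.5(101/6 − (5/12)q_E) ⇒ (19/24)q_E = 779/60, so q_E = 16.4.
Then q_A = 101/6 − (5/12)·16.4 = 10.

16.4, 10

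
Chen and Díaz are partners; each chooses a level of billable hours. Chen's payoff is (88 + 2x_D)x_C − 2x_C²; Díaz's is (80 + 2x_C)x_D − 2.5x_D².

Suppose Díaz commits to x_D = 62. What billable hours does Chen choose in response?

Expanding Chen's payoff: 88x_C + 2x_Dx_C − 2x_C².
∂π/∂x_C = 88 + 2x_D − 4x_C = 0, so x_C = 22 + 0.5x_D.
At x_D = 62: x_C = 22 + 0.5·62 = 53.

53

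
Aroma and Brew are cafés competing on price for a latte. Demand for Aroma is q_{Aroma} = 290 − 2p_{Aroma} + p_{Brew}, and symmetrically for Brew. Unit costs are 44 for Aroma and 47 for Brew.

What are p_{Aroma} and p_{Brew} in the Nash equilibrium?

Aroma's profit: π = (p_{Aroma} − 44)(290 − 2p_{Aroma} + p_{Brew}).
∂π/∂p_{Aroma} = 378 − 4p_{Aroma} + p_{Brew} = 0 ⇒ p_{Aroma} = 94.5 + 0.25p_{Brew}.
Similarly p_{Brew} = 96 + 0.25p_{Aroma}.
Solving the two reaction functions simultaneously: (1 − (0.25)(0.25))p_{Aroma} = 94.5 + 0.25·96, so 0.9375p_{Aroma} = 118.5 and p_{Aroma} = 126.4.
Then p_{Brew} = 96 + 0.25·126.4 = 127.6.

126.4, 127.6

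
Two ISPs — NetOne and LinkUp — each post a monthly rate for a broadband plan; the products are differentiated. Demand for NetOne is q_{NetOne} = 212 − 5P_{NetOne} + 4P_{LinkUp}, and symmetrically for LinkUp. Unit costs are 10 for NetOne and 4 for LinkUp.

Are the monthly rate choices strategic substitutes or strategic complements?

strategic complements

NetOne's profit: π = (P_{NetOne} − 10)(212 − 5P_{NetOne} + 4P_{LinkUp}).
∂π/∂P_{NetOne} = 262 − 10P_{NetOne} + 4P_{LinkUp} = 0 ⇒ P_{NetOne} = 26.2 + 0.4P_{LinkUp}.
The best-response slope dP_{NetOne}/dP_{LinkUp} = 0.4 > 0: the reaction function is upward-sloping, so the choices are strategic complements.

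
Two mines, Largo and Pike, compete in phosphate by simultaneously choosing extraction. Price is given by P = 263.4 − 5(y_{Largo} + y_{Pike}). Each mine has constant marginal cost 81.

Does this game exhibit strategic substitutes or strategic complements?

Mine Largo's profit: π = y_{Largo}(263.4 − 5(y_{Largo} + y_{Pike})) − 81y_{Largo}.
∂π/∂y_{Largo} = 182.4 − 10y_{Largo} − 5y_{Pike} = 0, so y_{Largo} = 18.24 − 0.5y_{Pike}.
The best-response slope dy_{Largo}/dy_{Pike} = −0.5 < 0: the reaction function is downward-sloping, so the choices are strategic substitutes.

strategic substitutes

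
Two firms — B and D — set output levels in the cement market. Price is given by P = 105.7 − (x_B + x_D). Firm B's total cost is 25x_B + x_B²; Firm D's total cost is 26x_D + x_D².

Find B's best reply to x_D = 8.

18.175

Firm B's profit: π = x_B(105.7 − (x_B + x_D)) − 25x_B − x_B².
∂π/∂x_B = 80.7 − 4x_B − x_D = 0, so x_B = 20.175 − 0.25x_D.
At x_D = 8: x_B = 20.175 − 0.25·8 = 18.175.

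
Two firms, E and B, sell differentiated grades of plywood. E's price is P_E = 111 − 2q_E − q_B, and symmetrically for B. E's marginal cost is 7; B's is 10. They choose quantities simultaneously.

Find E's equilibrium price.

Firm E's profit: π = q_E(111 − 2q_E − q_B) − 7q_E.
∂π/∂q_E = 104 − 4q_E − q_B = 0 ⇒ q_E = 26 − 0.25q_B.
Similarly q_B = 25.25 − 0.25q_E.
Plugging q_B into E's best response: q_E = 26 − 0.25(25.25 − 0.25q_E) ⇒ 0.9375q_E = 19.6875, so q_E = 21.
Then q_B = 25.25 − 0.25·21 = 20.
P_E = 111 − 2·21 − 20 = 49.

49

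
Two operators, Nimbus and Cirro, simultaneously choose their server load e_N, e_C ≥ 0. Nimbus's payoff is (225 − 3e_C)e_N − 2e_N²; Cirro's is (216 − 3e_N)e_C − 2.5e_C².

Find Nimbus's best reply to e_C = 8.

50.25

Expanding Nimbus's payoff: 225e_N − 3e_Ce_N − 2e_N².
∂π/∂e_N = 225 − 3e_C − 4e_N = 0, so e_N = 56.25 − 0.75e_C.
At e_C = 8: e_N = 56.25 − 0.75·8 = 50.25.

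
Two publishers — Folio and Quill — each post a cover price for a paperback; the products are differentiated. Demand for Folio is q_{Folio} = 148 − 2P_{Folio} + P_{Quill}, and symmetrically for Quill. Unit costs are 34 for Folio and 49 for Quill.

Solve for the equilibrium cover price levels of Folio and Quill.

74, 80

Folio's profit: π = (P_{Folio} − 34)(148 − 2P_{Folio} + P_{Quill}).
∂π/∂P_{Folio} = 216 − 4P_{Folio} + P_{Quill} = 0 ⇒ P_{Folio} = 54 + 0.25P_{Quill}.
Similarly P_{Quill} = 61.5 + 0.25P_{Folio}.
Solving the two reaction functions simultaneously: (1 − (0.25)(0.25))P_{Folio} = 54 + 0.25·61.5, so 0.9375P_{Folio} = 69.375 and P_{Folio} = 74.
Then P_{Quill} = 61.5 + 0.25·74 = 80.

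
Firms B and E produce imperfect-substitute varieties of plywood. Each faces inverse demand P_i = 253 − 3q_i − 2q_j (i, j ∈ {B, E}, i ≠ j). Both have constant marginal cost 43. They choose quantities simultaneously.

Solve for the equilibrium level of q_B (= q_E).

26.25

Firm B's profit: π = q_B(253 − 3q_B − 2q_E) − 43q_B.
∂π/∂q_B = 210 − 6q_B − 2q_E = 0 ⇒ q_B = 35 − (1/3)q_E.
The game is symmetric, so in equilibrium q_E = q_B: the reaction function gives (4/3)q_B = 35, hence q_B = 26.25.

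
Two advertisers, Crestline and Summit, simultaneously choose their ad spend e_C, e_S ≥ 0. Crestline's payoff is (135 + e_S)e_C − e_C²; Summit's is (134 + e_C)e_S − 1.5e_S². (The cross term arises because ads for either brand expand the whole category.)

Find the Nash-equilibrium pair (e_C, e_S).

Expanding Crestline's payoff: 135e_C + e_Se_C − e_C².
∂π/∂e_C = 135 + e_S − 2e_C = 0, so e_C = 67.5 + 0.5e_S.
Likewise for Summit: e_S = 134/3 + (1/3)e_C.
Substituting the second reaction function into the first: e_C = 67.5 + 0.5(134/3 + (1/3)e_C), which gives (5/6)e_C = 539/6 ⇒ e_C = 107.8.
Then e_S = 134/3 + (1/3)·107.8 = 80.6.

107.8, 80.6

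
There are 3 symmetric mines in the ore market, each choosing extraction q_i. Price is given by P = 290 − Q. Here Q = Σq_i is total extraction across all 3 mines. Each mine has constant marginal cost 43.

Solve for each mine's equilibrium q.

A representative mine's profit is π_i = q_i(290 − Q) − 43q_i, with Q = q_i + Σ_{j≠i} q_j.
First-order condition: 247 − 2q_i − Σ_{j≠i} q_j = 0.
With identical mines, set every q_j = q: then 247 − 2q − 2q = 0, i.e. q = 247/4 = 61.75.

61.75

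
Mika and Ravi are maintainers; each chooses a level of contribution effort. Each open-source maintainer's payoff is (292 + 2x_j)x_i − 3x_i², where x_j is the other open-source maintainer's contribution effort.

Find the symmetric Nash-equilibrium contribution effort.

Mika's payoff is (292 + 2x_R)x_M − 3x_M².
∂π/∂x_M = 292 + 2x_R − 6x_M = 0, so x_M = 146/3 + (1/3)x_R.
The game is symmetric, so in equilibrium x_R = x_M: the reaction function gives (2/3)x_M = 146/3, hence x_M = 73.

73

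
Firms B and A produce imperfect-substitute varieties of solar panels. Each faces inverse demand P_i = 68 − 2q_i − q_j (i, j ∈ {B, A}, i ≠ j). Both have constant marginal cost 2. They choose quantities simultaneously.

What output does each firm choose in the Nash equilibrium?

Firm B's profit: π = q_B(68 − 2q_B − q_A) − 2q_B.
∂π/∂q_B = 66 − 4q_B − q_A = 0 ⇒ q_B = 16.5 − 0.25q_A.
By symmetry q_A = q_B; substituting into the reaction function, 1.25q_B = 16.5 and q_B = 13.2.

13.2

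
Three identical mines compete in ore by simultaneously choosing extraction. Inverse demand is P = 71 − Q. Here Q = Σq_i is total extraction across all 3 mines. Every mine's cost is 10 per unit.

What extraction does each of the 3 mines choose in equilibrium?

A representative mine's profit is π_i = q_i(71 − Q) − 10q_i, with Q = q_i + Σ_{j≠i} q_j.
First-order condition: 61 − 2q_i − Σ_{j≠i} q_j = 0.
In a symmetric equilibrium every mine chooses the same q, so Σ_{j≠i} q_j = 2q. The condition becomes 61 − 4q = 0, giving q = 61/4 = 15.25.

15.25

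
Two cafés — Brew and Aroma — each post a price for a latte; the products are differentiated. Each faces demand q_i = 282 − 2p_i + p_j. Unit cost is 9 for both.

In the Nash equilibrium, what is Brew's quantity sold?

Brew's profit: π = (p_{Brew} − 9)(282 − 2p_{Brew} + p_{Aroma}).
∂π/∂p_{Brew} = 300 − 4p_{Brew} + p_{Aroma} = 0 ⇒ p_{Brew} = 75 + 0.25p_{Aroma}.
The game is symmetric, so in equilibrium p_{Aroma} = p_{Brew}: the reaction function gives 0.75p_{Brew} = 75, hence p_{Brew} = 100.
q_{Brew} = 282 − 2·100 + 100 = 182.

182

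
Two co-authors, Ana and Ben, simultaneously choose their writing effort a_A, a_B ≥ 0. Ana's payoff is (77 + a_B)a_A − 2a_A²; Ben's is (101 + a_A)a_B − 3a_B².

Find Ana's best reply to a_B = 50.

Expanding Ana's payoff: 77a_A + a_Ba_A − 2a_A².
∂π/∂a_A = 77 + a_B − 4a_A = 0, so a_A = 19.25 + 0.25a_B.
At a_B = 50: a_A = 19.25 + 0.25·50 = 31.75.

31.75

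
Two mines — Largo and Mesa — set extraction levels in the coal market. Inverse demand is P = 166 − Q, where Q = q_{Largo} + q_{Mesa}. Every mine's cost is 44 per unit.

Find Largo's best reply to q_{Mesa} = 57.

32.5

Mine Largo's profit: π = q_{Largo}(166 − (q_{Largo} + q_{Mesa})) − 44q_{Largo}.
∂π/∂q_{Largo} = 122 − 2q_{Largo} − q_{Mesa} = 0, so q_{Largo} = 61 − 0.5q_{Mesa}.
At q_{Mesa} = 57: q_{Largo} = 61 − 0.5·57 = 32.5.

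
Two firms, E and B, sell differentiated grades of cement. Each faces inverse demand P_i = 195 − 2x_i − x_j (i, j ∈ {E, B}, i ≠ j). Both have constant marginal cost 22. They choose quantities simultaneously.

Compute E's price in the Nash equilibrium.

91.2

Firm E's profit: π = x_E(195 − 2x_E − x_B) − 22x_E.
∂π/∂x_E = 173 − 4x_E − x_B = 0 ⇒ x_E = 43.25 − 0.25x_B.
Setting x_E = x_B in the reaction function: x_E = 43.25 − 0.25x_E, so x_E = 43.25 / 1.25 = 34.6.
P_E = 195 − 2·34.6 − 34.6 = 91.2.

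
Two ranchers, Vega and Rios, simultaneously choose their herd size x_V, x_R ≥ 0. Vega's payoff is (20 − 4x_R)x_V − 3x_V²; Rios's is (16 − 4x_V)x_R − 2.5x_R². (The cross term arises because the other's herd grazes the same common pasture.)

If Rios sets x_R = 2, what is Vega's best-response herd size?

2

Expanding Vega's payoff: 20x_V − 4x_Rx_V − 3x_V².
∂π/∂x_V = 20 − 4x_R − 6x_V = 0, so x_V = 10/3 − (2/3)x_R.
At x_R = 2: x_V = 10/3 − (2/3)·2 = 2.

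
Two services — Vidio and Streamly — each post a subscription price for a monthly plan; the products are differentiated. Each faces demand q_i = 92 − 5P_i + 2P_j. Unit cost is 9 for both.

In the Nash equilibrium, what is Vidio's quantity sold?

Vidio's profit: π = (P_{Vidio} − 9)(92 − 5P_{Vidio} + 2P_{Streamly}).
∂π/∂P_{Vidio} = 137 − 10P_{Vidio} + 2P_{Streamly} = 0 ⇒ P_{Vidio} = 13.7 + 0.2P_{Streamly}.
By symmetry P_{Streamly} = P_{Vidio}; substituting into the reaction function, 0.8P_{Vidio} = 13.7 and P_{Vidio} = 17.125.
q_{Vidio} = 92 − 5·17.125 + 2·17.125 = 40.625.

40.625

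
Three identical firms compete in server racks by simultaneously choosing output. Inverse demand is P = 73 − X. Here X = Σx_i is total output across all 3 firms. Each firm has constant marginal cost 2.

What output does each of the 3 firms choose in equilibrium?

17.75

A representative firm's profit is π_i = x_i(73 − X) − 2x_i, with X = x_i + Σ_{j≠i} x_j.
First-order condition: 71 − 2x_i − Σ_{j≠i} x_j = 0.
Imposing symmetry (x_j = x for all j) turns Σ_{j≠i} x_j into 2x, so 71 = 4x and x = 17.75.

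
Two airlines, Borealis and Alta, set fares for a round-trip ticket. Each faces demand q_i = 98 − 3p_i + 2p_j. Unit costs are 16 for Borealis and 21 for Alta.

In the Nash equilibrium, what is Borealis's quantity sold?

Borealis's profit: π = (p_{Borealis} − 16)(98 − 3p_{Borealis} + 2p_{Alta}).
∂π/∂p_{Borealis} = 146 − 6p_{Borealis} + 2p_{Alta} = 0 ⇒ p_{Borealis} = 73/3 + (1/3)p_{Alta}.
Similarly p_{Alta} = 161/6 + (1/3)p_{Borealis}.
Substituting the second reaction function into the first: p_{Borealis} = 73/3 + (1/3)(161/6 + (1/3)p_{Borealis}), which gives (8/9)p_{Borealis} = 599/18 ⇒ p_{Borealis} = 37.4375.
Then p_{Alta} = 161/6 + (1/3)·37.4375 = 39.3125.
q_{Borealis} = 98 − 3·37.4375 + 2·39.3125 = 64.3125.

64.3125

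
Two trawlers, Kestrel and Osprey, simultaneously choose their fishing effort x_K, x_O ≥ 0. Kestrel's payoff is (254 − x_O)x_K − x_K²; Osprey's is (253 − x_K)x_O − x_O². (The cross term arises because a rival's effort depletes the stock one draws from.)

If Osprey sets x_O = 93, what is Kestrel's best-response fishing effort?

Expanding Kestrel's payoff: 254x_K − x_Ox_K − x_K².
∂π/∂x_K = 254 − x_O − 2x_K = 0, so x_K = 127 − 0.5x_O.
At x_O = 93: x_K = 127 − 0.5·93 = 80.5.

80.5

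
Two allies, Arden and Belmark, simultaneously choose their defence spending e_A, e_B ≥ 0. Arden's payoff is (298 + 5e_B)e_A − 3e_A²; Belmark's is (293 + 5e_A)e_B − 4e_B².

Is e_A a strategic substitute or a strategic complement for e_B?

Expanding Arden's payoff: 298e_A + 5e_Be_A − 3e_A².
∂π/∂e_A = 298 + 5e_B − 6e_A = 0, so e_A = 149/3 + (5/6)e_B.
The best-response slope de_A/de_B = 5/6 > 0: the reaction function is upward-sloping, so the choices are strategic complements.

strategic complements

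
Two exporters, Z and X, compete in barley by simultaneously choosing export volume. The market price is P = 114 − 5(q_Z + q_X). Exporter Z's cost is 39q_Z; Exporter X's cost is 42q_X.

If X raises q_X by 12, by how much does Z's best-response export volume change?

-6

Exporter Z's profit: π = q_Z(114 − 5(q_Z + q_X)) − 39q_Z.
∂π/∂q_Z = 75 − 10q_Z − 5q_X = 0, so q_Z = 7.5 − 0.5q_X.
The reaction-function slope is −0.5, so a 12-unit rise in q_X moves q_Z by −0.5 × 12 = −6. Z's best response falls — the actions are strategic substitutes.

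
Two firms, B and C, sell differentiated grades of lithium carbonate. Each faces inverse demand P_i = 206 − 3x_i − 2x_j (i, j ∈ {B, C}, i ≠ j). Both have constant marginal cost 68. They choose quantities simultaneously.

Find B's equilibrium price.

Firm B's profit: π = x_B(206 − 3x_B − 2x_C) − 68x_B.
∂π/∂x_B = 138 − 6x_B − 2x_C = 0 ⇒ x_B = 23 − (1/3)x_C.
By symmetry x_C = x_B; substituting into the reaction function, (4/3)x_B = 23 and x_B = 17.25.
P_B = 206 − 3·17.25 − 2·17.25 = 119.75.

119.75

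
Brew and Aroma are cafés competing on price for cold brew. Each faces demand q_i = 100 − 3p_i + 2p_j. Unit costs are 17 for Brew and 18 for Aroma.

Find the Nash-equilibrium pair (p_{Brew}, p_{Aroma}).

37.9375, 38.3125

Brew's profit: π = (p_{Brew} − 17)(100 − 3p_{Brew} + 2p_{Aroma}).
∂π/∂p_{Brew} = 151 − 6p_{Brew} + 2p_{Aroma} = 0 ⇒ p_{Brew} = 151/6 + (1/3)p_{Aroma}.
Similarly p_{Aroma} = 77/3 + (1/3)p_{Brew}.
Plugging p_{Aroma} into Brew's best response: p_{Brew} = 151/6 + (1/3)(77/3 + (1/3)p_{Brew}) ⇒ (8/9)p_{Brew} = 607/18, so p_{Brew} = 37.9375.
Then p_{Aroma} = 77/3 + (1/3)·37.9375 = 38.3125.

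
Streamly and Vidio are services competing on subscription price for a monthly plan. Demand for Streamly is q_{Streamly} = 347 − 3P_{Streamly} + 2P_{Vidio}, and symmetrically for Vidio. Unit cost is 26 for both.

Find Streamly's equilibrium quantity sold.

Streamly's profit: π = (P_{Streamly} − 26)(347 − 3P_{Streamly} + 2P_{Vidio}).
∂π/∂P_{Streamly} = 425 − 6P_{Streamly} + 2P_{Vidio} = 0 ⇒ P_{Streamly} = 425/6 + (1/3)P_{Vidio}.
Setting P_{Streamly} = P_{Vidio} in the reaction function: P_{Streamly} = 425/6 + (1/3)P_{Streamly}, so P_{Streamly} = (425/6) / (2/3) = 106.25.
q_{Streamly} = 347 − 3·106.25 + 2·106.25 = 240.75.

240.75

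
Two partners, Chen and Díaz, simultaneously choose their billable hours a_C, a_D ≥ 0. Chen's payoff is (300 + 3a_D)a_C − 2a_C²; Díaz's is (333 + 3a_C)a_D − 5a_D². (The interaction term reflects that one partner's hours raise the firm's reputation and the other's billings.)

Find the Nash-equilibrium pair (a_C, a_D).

Expanding Chen's payoff: 300a_C + 3a_Da_C − 2a_C².
∂π/∂a_C = 300 + 3a_D − 4a_C = 0, so a_C = 75 + 0.75a_D.
Likewise for Díaz: a_D = 33.3 + 0.3a_C.
Plugging a_D into Chen's best response: a_C = 75 + 0.75(33.3 + 0.3a_C) ⇒ 0.775a_C = 99.975, so a_C = 129.
Then a_D = 33.3 + 0.3·129 = 72.

129, 72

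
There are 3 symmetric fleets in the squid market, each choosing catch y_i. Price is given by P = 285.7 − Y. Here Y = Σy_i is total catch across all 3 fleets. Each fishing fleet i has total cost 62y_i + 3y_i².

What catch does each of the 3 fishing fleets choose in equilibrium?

A representative fishing fleet's profit is π_i = y_i(285.7 − Y) − 62y_i − 3y_i², with Y = y_i + Σ_{j≠i} y_j.
First-order condition: 223.7 − 8y_i − Σ_{j≠i} y_j = 0.
With identical fishing fleets, set every y_j = y: then 223.7 − 8y − 2y = 0, i.e. y = 223.7/10 = 22.37.

22.37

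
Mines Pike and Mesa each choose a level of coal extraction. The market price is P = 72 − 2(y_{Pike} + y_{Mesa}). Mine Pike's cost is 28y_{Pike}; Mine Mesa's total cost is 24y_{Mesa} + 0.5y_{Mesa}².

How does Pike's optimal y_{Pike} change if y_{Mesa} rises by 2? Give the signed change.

Mine Pike's profit: π = y_{Pike}(72 − 2(y_{Pike} + y_{Mesa})) − 28y_{Pike}.
∂π/∂y_{Pike} = 44 − 4y_{Pike} − 2y_{Mesa} = 0, so y_{Pike} = 11 − 0.5y_{Mesa}.
The reaction-function slope is −0.5, so a 2-unit rise in y_{Mesa} moves y_{Pike} by −0.5 × 2 = −1. Pike's best response falls — the actions are strategic substitutes.

-1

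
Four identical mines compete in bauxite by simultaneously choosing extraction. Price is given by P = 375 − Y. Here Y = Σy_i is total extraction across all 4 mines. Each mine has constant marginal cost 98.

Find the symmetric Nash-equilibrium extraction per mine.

55.4

A representative mine's profit is π_i = y_i(375 − Y) − 98y_i, with Y = y_i + Σ_{j≠i} y_j.
First-order condition: 277 − 2y_i − Σ_{j≠i} y_j = 0.
In a symmetric equilibrium every mine chooses the same y, so Σ_{j≠i} y_j = 3y. The condition becomes 277 − 5y = 0, giving y = 277/5 = 55.4.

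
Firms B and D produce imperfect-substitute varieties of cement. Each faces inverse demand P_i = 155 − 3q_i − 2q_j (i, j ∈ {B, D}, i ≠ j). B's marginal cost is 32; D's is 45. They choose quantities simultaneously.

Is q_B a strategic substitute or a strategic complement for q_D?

strategic substitutes

Firm B's profit: π = q_B(155 − 3q_B − 2q_D) − 32q_B.
∂π/∂q_B = 123 − 6q_B − 2q_D = 0 ⇒ q_B = 20.5 − (1/3)q_D.
The best-response slope dq_B/dq_D = −1/3 < 0: the reaction function is downward-sloping, so the choices are strategic substitutes.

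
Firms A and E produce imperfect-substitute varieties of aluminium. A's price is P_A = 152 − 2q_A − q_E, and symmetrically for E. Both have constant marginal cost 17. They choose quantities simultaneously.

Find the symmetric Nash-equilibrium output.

27

Firm A's profit: π = q_A(152 − 2q_A − q_E) − 17q_A.
∂π/∂q_A = 135 − 4q_A − q_E = 0 ⇒ q_A = 33.75 − 0.25q_E.
The game is symmetric, so in equilibrium q_E = q_A: the reaction function gives 1.25q_A = 33.75, hence q_A = 27.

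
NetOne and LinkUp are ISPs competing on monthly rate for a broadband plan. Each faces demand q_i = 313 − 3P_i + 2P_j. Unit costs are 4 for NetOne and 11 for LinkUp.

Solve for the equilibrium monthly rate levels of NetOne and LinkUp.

NetOne's profit: π = (P_{NetOne} − 4)(313 − 3P_{NetOne} + 2P_{LinkUp}).
∂π/∂P_{NetOne} = 325 − 6P_{NetOne} + 2P_{LinkUp} = 0 ⇒ P_{NetOne} = 325/6 + (1/3)P_{LinkUp}.
Similarly P_{LinkUp} = 173/3 + (1/3)P_{NetOne}.
Solving the two reaction functions simultaneously: (1 − (1/3)(1/3))P_{NetOne} = 325/6 + (1/3)·(173/3), so (8/9)P_{NetOne} = 1321/18 and P_{NetOne} = 82.5625.
Then P_{LinkUp} = 173/3 + (1/3)·82.5625 = 85.1875.

82.5625, 85.1875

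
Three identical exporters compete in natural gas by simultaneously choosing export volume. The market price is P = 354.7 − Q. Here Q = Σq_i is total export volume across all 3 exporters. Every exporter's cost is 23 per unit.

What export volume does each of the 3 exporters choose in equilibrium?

82.925

A representative exporter's profit is π_i = q_i(354.7 − Q) − 23q_i, with Q = q_i + Σ_{j≠i} q_j.
First-order condition: 331.7 − 2q_i − Σ_{j≠i} q_j = 0.
In a symmetric equilibrium every exporter chooses the same q, so Σ_{j≠i} q_j = 2q. The condition becomes 331.7 − 4q = 0, giving q = 331.7/4 = 82.925.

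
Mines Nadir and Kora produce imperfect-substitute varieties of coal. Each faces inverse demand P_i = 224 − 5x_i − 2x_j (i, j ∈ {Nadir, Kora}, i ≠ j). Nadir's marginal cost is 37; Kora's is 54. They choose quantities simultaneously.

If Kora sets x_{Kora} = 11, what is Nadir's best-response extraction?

16.5

Mine Nadir's profit: π = x_{Nadir}(224 − 5x_{Nadir} − 2x_{Kora}) − 37x_{Nadir}.
∂π/∂x_{Nadir} = 187 − 10x_{Nadir} − 2x_{Kora} = 0 ⇒ x_{Nadir} = 18.7 − 0.2x_{Kora}.
At x_{Kora} = 11: x_{Nadir} = 18.7 − 0.2·11 = 16.5.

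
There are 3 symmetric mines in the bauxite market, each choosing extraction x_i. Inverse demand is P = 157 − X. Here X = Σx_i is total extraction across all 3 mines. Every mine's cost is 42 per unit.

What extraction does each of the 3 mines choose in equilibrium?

A representative mine's profit is π_i = x_i(157 − X) − 42x_i, with X = x_i + Σ_{j≠i} x_j.
First-order condition: 115 − 2x_i − Σ_{j≠i} x_j = 0.
Imposing symmetry (x_j = x for all j) turns Σ_{j≠i} x_j into 2x, so 115 = 4x and x = 28.75.

28.75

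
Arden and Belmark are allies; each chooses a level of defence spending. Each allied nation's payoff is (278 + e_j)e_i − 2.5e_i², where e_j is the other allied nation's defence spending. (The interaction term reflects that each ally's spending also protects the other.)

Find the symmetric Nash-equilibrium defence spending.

69.5

Arden's payoff is (278 + e_B)e_A − 2.5e_A².
∂π/∂e_A = 278 + e_B − 5e_A = 0, so e_A = 55.6 + 0.2e_B.
The game is symmetric, so in equilibrium e_B = e_A: the reaction function gives 0.8e_A = 55.6, hence e_A = 69.5.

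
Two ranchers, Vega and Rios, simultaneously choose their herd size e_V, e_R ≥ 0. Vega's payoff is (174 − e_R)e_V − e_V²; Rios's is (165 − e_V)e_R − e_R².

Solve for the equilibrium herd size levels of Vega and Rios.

61, 52

Expanding Vega's payoff: 174e_V − e_Re_V − e_V².
∂π/∂e_V = 174 − e_R − 2e_V = 0, so e_V = 87 − 0.5e_R.
Likewise for Rios: e_R = 82.5 − 0.5e_V.
Plugging e_R into Vega's best response: e_V = 87 − 0.5(82.5 − 0.5e_V) ⇒ 0.75e_V = 45.75, so e_V = 61.
Then e_R = 82.5 − 0.5·61 = 52.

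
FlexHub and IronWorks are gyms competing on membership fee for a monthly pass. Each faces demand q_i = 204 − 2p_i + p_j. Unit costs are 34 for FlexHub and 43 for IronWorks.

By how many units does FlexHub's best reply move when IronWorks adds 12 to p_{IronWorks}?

3

FlexHub's profit: π = (p_{FlexHub} − 34)(204 − 2p_{FlexHub} + p_{IronWorks}).
∂π/∂p_{FlexHub} = 272 − 4p_{FlexHub} + p_{IronWorks} = 0 ⇒ p_{FlexHub} = 68 + 0.25p_{IronWorks}.
The reaction-function slope is 0.25, so a 12-unit rise in p_{IronWorks} moves p_{FlexHub} by 0.25 × 12 = 3. FlexHub's best response rises — the actions are strategic complements.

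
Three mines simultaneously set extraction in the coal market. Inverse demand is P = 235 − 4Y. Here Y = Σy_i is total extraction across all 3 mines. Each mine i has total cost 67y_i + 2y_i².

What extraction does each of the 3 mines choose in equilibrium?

8.4

A representative mine's profit is π_i = y_i(235 − 4Y) − 67y_i − 2y_i², with Y = y_i + Σ_{j≠i} y_j.
First-order condition: 168 − 12y_i − 4Σ_{j≠i} y_j = 0.
With identical mines, set every y_j = y: then 168 − 12y − 8y = 0, i.e. y = 168/20 = 8.4.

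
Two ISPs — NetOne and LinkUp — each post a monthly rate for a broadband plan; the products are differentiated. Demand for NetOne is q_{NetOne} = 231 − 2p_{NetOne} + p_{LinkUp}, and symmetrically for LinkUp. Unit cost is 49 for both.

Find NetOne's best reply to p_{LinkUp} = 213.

135.5

NetOne's profit: π = (p_{NetOne} − 49)(231 − 2p_{NetOne} + p_{LinkUp}).
∂π/∂p_{NetOne} = 329 − 4p_{NetOne} + p_{LinkUp} = 0 ⇒ p_{NetOne} = 82.25 + 0.25p_{LinkUp}.
At p_{LinkUp} = 213: p_{NetOne} = 82.25 + 0.25·213 = 135.5.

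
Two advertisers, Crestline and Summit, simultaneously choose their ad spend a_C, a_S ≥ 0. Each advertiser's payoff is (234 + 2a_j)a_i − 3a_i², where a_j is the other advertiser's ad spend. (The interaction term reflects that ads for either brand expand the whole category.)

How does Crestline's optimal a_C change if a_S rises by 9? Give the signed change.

3

Crestline's payoff is (234 + 2a_S)a_C − 3a_C².
∂π/∂a_C = 234 + 2a_S − 6a_C = 0, so a_C = 39 + (1/3)a_S.
The reaction-function slope is 1/3, so a 9-unit rise in a_S moves a_C by 1/3 × 9 = 3. Crestline's best response rises — the actions are strategic complements.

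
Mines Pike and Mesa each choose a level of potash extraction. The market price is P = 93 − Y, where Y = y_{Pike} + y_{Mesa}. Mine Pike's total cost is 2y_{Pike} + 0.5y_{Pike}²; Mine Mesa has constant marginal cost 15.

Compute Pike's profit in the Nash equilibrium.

648.96

Mine Pike's profit: π = y_{Pike}(93 − (y_{Pike} + y_{Mesa})) − 2y_{Pike} − 0.5y_{Pike}².
∂π/∂y_{Pike} = 91 − 3y_{Pike} − y_{Mesa} = 0, so y_{Pike} = 91/3 − (1/3)y_{Mesa}.
For Mesa: ∂π/∂y_{Mesa} = 78 − 2y_{Mesa} − y_{Pike} = 0 ⇒ y_{Mesa} = 39 − 0.5y_{Pike}.
Solving the two reaction functions simultaneously: (1 − (−1/3)(−0.5))y_{Pike} = 91/3 − (1/3)·39, so (5/6)y_{Pike} = 52/3 and y_{Pike} = 20.8.
Then y_{Mesa} = 39 − 0.5·20.8 = 28.6.
Price P = 93 − 49.4 = 43.6.
Pike's profit: (43.6 − 2)·20.8 − 0.5(20.8)² = 648.96.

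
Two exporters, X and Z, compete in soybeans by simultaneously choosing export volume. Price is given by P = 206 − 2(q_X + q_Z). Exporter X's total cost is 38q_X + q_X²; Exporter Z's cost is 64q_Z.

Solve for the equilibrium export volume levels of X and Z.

19.4, 25.8

Exporter X's profit: π = q_X(206 − 2(q_X + q_Z)) − 38q_X − q_X².
∂π/∂q_X = 168 − 6q_X − 2q_Z = 0, so q_X = 28 − (1/3)q_Z.
For Z: ∂π/∂q_Z = 142 − 4q_Z − 2q_X = 0 ⇒ q_Z = 35.5 − 0.5q_X.
Substituting the second reaction function into the first: q_X = 28 − (1/3)(35.5 − 0.5q_X), which gives (5/6)q_X = 97/6 ⇒ q_X = 19.4.
Then q_Z = 35.5 − 0.5·19.4 = 25.8.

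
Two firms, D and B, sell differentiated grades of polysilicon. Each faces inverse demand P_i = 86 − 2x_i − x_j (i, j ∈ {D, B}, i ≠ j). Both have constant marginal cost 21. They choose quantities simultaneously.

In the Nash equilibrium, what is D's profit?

Firm D's profit: π = x_D(86 − 2x_D − x_B) − 21x_D.
∂π/∂x_D = 65 − 4x_D − x_B = 0 ⇒ x_D = 16.25 − 0.25x_B.
Setting x_D = x_B in the reaction function: x_D = 16.25 − 0.25x_D, so x_D = 16.25 / 1.25 = 13.
P_D = 86 − 2·13 − 13 = 47.
Profit = (47 − 21)·13 = 338.

338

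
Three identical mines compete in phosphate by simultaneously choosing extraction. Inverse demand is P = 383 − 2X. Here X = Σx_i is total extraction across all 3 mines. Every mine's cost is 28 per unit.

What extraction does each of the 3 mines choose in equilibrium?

44.375

A representative mine's profit is π_i = x_i(383 − 2X) − 28x_i, with X = x_i + Σ_{j≠i} x_j.
First-order condition: 355 − 4x_i − 2Σ_{j≠i} x_j = 0.
In a symmetric equilibrium every mine chooses the same x, so Σ_{j≠i} x_j = 2x. The condition becomes 355 − 8x = 0, giving x = 355/8 = 44.375.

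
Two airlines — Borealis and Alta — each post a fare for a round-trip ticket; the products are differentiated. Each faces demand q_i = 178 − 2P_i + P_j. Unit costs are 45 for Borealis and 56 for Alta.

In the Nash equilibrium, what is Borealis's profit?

Borealis's profit: π = (P_{Borealis} − 45)(178 − 2P_{Borealis} + P_{Alta}).
∂π/∂P_{Borealis} = 268 − 4P_{Borealis} + P_{Alta} = 0 ⇒ P_{Borealis} = 67 + 0.25P_{Alta}.
Similarly P_{Alta} = 72.5 + 0.25P_{Borealis}.
Solving the two reaction functions simultaneously: (1 − (0.25)(0.25))P_{Borealis} = 67 + 0.25·72.5, so 0.9375P_{Borealis} = 85.125 and P_{Borealis} = 90.8.
Then P_{Alta} = 72.5 + 0.25·90.8 = 95.2.
q_{Borealis} = 178 − 2·90.8 + 95.2 = 91.6.
Profit = (90.8 − 45)·91.6 = 4195.28.

4195.28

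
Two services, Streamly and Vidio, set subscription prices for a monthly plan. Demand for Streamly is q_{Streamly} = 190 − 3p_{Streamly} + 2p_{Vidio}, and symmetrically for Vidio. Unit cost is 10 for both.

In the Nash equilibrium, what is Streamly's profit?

Streamly's profit: π = (p_{Streamly} − 10)(190 − 3p_{Streamly} + 2p_{Vidio}).
∂π/∂p_{Streamly} = 220 − 6p_{Streamly} + 2p_{Vidio} = 0 ⇒ p_{Streamly} = 110/3 + (1/3)p_{Vidio}.
Setting p_{Streamly} = p_{Vidio} in the reaction function: p_{Streamly} = 110/3 + (1/3)p_{Streamly}, so p_{Streamly} = (110/3) / (2/3) = 55.
q_{Streamly} = 190 − 3·55 + 2·55 = 135.
Profit = (55 − 10)·135 = 6075.

6075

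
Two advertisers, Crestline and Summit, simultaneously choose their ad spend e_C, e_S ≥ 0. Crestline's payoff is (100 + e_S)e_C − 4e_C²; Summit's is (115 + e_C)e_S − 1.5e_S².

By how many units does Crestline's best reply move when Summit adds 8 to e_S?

Expanding Crestline's payoff: 100e_C + e_Se_C − 4e_C².
∂π/∂e_C = 100 + e_S − 8e_C = 0, so e_C = 12.5 + 0.125e_S.
The reaction-function slope is 0.125, so an 8-unit rise in e_S moves e_C by 0.125 × 8 = 1. Crestline's best response rises — the actions are strategic complements.

1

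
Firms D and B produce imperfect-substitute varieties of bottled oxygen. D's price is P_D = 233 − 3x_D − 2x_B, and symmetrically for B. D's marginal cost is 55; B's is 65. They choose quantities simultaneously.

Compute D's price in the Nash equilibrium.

123.625

Firm D's profit: π = x_D(233 − 3x_D − 2x_B) − 55x_D.
∂π/∂x_D = 178 − 6x_D − 2x_B = 0 ⇒ x_D = 89/3 − (1/3)x_B.
Similarly x_B = 28 − (1/3)x_D.
Substituting the second reaction function into the first: x_D = 89/3 − (1/3)(28 − (1/3)x_D), which gives (8/9)x_D = 61/3 ⇒ x_D = 22.875.
Then x_B = 28 − (1/3)·22.875 = 20.375.
P_D = 233 − 3·22.875 − 2·20.375 = 123.625.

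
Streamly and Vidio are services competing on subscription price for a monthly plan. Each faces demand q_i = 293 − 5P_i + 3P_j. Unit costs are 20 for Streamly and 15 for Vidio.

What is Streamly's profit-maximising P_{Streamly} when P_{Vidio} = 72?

60.9

Streamly's profit: π = (P_{Streamly} − 20)(293 − 5P_{Streamly} + 3P_{Vidio}).
∂π/∂P_{Streamly} = 393 − 10P_{Streamly} + 3P_{Vidio} = 0 ⇒ P_{Streamly} = 39.3 + 0.3P_{Vidio}.
At P_{Vidio} = 72: P_{Streamly} = 39.3 + 0.3·72 = 60.9.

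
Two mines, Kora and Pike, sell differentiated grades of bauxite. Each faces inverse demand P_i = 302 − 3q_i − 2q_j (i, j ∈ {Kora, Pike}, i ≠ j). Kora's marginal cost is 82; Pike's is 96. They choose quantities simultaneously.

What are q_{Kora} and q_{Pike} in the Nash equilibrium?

28.375, 24.875

Mine Kora's profit: π = q_{Kora}(302 − 3q_{Kora} − 2q_{Pike}) − 82q_{Kora}.
∂π/∂q_{Kora} = 220 − 6q_{Kora} − 2q_{Pike} = 0 ⇒ q_{Kora} = 110/3 − (1/3)q_{Pike}.
Similarly q_{Pike} = 103/3 − (1/3)q_{Kora}.
Plugging q_{Pike} into Kora's best response: q_{Kora} = 110/3 − (1/3)(103/3 − (1/3)q_{Kora}) ⇒ (8/9)q_{Kora} = 227/9, so q_{Kora} = 28.375.
Then q_{Pike} = 103/3 − (1/3)·28.375 = 24.875.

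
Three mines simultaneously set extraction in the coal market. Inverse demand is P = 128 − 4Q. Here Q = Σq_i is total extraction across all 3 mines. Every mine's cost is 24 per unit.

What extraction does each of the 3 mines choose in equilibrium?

A representative mine's profit is π_i = q_i(128 − 4Q) − 24q_i, with Q = q_i + Σ_{j≠i} q_j.
First-order condition: 104 − 8q_i − 4Σ_{j≠i} q_j = 0.
Imposing symmetry (q_j = q for all j) turns Σ_{j≠i} q_j into 2q, so 104 = 16q and q = 6.5.

6.5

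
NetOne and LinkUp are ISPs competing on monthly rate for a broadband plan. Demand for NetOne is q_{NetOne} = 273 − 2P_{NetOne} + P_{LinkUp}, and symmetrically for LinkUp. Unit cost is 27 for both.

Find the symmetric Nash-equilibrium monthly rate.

NetOne's profit: π = (P_{NetOne} − 27)(273 − 2P_{NetOne} + P_{LinkUp}).
∂π/∂P_{NetOne} = 327 − 4P_{NetOne} + P_{LinkUp} = 0 ⇒ P_{NetOne} = 81.75 + 0.25P_{LinkUp}.
Setting P_{NetOne} = P_{LinkUp} in the reaction function: P_{NetOne} = 81.75 + 0.25P_{NetOne}, so P_{NetOne} = 81.75 / 0.75 = 109.

109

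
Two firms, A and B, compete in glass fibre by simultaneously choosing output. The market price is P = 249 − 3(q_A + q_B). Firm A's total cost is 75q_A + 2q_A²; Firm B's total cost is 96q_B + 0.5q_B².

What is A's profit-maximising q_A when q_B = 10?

Firm A's profit: π = q_A(249 − 3(q_A + q_B)) − 75q_A − 2q_A².
∂π/∂q_A = 174 − 10q_A − 3q_B = 0, so q_A = 17.4 − 0.3q_B.
At q_B = 10: q_A = 17.4 − 0.3·10 = 14.4.

14.4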